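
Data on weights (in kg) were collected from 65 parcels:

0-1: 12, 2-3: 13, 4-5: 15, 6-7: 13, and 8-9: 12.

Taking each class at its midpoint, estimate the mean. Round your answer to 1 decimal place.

Midpoints: 0.5, 2.5, 4.5, 6.5, 8.5
Σfm = 12×0.5 + 13×2.5 + 15×4.5 + 13×6.5 + 12×8.5 = 292.5
n = Σf = 65
Mean = 292.5 / 65 = 4.5000

4.5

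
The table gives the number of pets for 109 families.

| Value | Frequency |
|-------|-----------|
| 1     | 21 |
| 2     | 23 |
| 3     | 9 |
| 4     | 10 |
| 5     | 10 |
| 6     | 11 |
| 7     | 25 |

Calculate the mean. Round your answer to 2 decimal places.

Values: 1, 2, 3, 4, 5, 6, 7
Σfx = 21×1 + 23×2 + 9×3 + 10×4 + 10×5 + 11×6 + 25×7 = 425
n = Σf = 109
Mean = 425 / 109 = 3.8991

3.90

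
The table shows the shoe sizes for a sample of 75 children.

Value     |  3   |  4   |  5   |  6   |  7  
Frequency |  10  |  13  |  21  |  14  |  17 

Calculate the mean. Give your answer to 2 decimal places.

5.20

Values: 3, 4, 5, 6, 7
Σfx = 10×3 + 13×4 + 21×5 + 14×6 + 17×7 = 390
n = Σf = 75
Mean = 390 / 75 = 5.2000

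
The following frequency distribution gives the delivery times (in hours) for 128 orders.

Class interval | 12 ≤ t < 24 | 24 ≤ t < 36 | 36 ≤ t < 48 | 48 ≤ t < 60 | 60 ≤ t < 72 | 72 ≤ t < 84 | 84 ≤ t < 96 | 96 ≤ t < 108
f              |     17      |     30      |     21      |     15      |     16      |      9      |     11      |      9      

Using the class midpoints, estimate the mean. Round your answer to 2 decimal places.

51.28

Midpoints: 18, 30, 42, 54, 66, 78, 90, 102
Σfm = 17×18 + 30×30 + 21×42 + 15×54 + 16×66 + 9×78 + 11×90 + 9×102 = 6564
n = Σf = 128
Mean = 6564 / 128 = 51.2812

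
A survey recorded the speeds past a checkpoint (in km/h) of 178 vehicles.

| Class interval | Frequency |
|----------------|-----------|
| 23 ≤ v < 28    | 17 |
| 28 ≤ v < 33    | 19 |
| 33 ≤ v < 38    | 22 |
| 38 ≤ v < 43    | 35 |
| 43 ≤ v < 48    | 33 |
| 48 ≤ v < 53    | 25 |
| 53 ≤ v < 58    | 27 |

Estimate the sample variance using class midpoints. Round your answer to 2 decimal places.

Midpoints: 25.5, 30.5, 35.5, 40.5, 45.5, 50.5, 55.5
n = 178, Σfm = 7474, mean = 41.9888
Σfm² = 329104.5
Σf(m − x̄)² = Σfm² − (Σfm)²/n = 329104.5 − 7474²/178 = 15280.4775
Sample variance = 15280.4775 / 177 = 86.3304

86.33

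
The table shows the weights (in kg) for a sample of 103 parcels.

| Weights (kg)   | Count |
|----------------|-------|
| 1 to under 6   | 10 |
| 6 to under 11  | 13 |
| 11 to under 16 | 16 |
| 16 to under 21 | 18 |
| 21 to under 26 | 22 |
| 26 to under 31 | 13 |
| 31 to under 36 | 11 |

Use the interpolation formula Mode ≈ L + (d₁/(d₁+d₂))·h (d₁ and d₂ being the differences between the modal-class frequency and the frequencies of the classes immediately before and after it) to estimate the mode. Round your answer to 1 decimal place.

22.5

Modal class: 21 to under 26 (highest frequency 22).
d₁ = 22 − 18 = 4, d₂ = 22 − 13 = 9
Mode ≈ 21 + (4/(4+9)) × 5 = 21 + 1.5385 = 22.5385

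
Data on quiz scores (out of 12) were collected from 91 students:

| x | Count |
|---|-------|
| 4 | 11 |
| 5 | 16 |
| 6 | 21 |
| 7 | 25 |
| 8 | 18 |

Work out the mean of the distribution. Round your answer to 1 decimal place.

Values: 4, 5, 6, 7, 8
Σfx = 11×4 + 16×5 + 21×6 + 25×7 + 18×8 = 569
n = Σf = 91
Mean = 569 / 91 = 6.2527

6.3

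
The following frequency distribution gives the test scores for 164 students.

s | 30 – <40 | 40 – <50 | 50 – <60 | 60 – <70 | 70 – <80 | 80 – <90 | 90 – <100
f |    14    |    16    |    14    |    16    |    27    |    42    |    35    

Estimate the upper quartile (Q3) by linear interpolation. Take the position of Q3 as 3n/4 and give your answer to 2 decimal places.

88.57

Cumulative frequencies: 14, 30, 44, 60, 87, 129, 164
n = 164; position = 3n/4 = 123.
This falls in the class 80 – <90: L = 80, F = 87, f = 42, h = 10.
Upper quartile ≈ 80 + ((123 − 87) / 42) × 10 = 88.5714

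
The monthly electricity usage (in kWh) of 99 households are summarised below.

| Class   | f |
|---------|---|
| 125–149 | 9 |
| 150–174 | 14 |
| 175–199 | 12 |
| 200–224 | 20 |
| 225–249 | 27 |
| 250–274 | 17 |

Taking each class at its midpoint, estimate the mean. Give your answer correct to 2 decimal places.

210.48

Midpoints: 137, 162, 187, 212, 237, 262
Σfm = 9×137 + 14×162 + 12×187 + 20×212 + 27×237 + 17×262 = 20838
n = Σf = 99
Mean = 20838 / 99 = 210.4848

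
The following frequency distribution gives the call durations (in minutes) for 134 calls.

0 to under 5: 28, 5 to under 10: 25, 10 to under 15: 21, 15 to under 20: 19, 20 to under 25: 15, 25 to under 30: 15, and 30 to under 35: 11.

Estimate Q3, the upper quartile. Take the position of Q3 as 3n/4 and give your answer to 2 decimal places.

Cumulative frequencies: 28, 53, 74, 93, 108, 123, 134
n = 134; position = 3n/4 = 100.5.
This falls in the class 20 to under 25: L = 20, F = 93, f = 15, h = 5.
Upper quartile ≈ 20 + ((100.5 − 93) / 15) × 5 = 22.5000

22.50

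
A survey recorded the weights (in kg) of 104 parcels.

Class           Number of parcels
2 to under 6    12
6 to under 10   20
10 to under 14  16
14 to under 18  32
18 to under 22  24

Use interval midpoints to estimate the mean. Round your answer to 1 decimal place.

13.4

Midpoints: 4, 8, 12, 16, 20
Σfm = 12×4 + 20×8 + 16×12 + 32×16 + 24×20 = 1392
n = Σf = 104
Mean = 1392 / 104 = 13.3846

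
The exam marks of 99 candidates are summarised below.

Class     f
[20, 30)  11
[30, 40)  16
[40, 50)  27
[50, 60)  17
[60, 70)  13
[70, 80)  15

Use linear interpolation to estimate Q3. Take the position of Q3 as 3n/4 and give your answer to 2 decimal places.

Cumulative frequencies: 11, 27, 54, 71, 84, 99
n = 99; position = 3n/4 = 74.25.
This falls in the class [60, 70): L = 60, F = 71, f = 13, h = 10.
Upper quartile ≈ 60 + ((74.25 − 71) / 13) × 10 = 62.5000

62.50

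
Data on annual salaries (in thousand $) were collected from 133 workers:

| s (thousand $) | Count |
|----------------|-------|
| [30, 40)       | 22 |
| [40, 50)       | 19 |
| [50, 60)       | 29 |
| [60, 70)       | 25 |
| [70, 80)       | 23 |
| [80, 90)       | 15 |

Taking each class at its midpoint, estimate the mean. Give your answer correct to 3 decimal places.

58.985

Midpoints: 35, 45, 55, 65, 75, 85
Σfm = 22×35 + 19×45 + 29×55 + 25×65 + 23×75 + 15×85 = 7845
n = Σf = 133
Mean = 7845 / 133 = 58.9850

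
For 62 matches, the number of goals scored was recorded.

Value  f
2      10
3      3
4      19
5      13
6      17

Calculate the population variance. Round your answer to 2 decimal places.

1.85

Values: 2, 3, 4, 5, 6
n = 62, Σfx = 272, mean = 4.3871
Σfx² = 1308
Σf(x − x̄)² = Σfx² − (Σfx)²/n = 1308 − 272²/62 = 114.7097
Population variance = 114.7097 / 62 = 1.8502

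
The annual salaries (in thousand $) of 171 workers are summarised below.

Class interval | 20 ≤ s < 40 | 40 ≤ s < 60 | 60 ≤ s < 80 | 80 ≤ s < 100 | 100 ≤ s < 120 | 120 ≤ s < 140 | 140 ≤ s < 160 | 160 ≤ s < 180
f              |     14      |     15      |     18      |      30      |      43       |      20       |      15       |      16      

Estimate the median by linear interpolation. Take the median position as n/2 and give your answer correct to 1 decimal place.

104.0

Cumulative frequencies: 14, 29, 47, 77, 120, 140, 155, 171
n = 171; position = n/2 = 85.5.
This falls in the class 100 ≤ s < 120: L = 100, F = 77, f = 43, h = 20.
Median ≈ 100 + ((85.5 − 77) / 43) × 20 = 103.9535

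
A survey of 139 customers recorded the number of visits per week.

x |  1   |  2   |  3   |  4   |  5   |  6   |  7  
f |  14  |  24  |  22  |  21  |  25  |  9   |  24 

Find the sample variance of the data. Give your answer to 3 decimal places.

3.775

Values: 1, 2, 3, 4, 5, 6, 7
n = 139, Σfx = 559, mean = 4.0216
Σfx² = 2769
Σf(x − x̄)² = Σfx² − (Σfx)²/n = 2769 − 559²/139 = 520.9353
Sample variance = 520.9353 / 138 = 3.7749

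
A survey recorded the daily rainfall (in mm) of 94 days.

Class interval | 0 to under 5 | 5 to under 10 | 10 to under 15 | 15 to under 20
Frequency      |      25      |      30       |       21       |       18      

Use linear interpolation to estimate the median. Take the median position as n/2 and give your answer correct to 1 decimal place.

8.7

Cumulative frequencies: 25, 55, 76, 94
n = 94; position = n/2 = 47.
This falls in the class 5 to under 10: L = 5, F = 25, f = 30, h = 5.
Median ≈ 5 + ((47 − 25) / 30) × 5 = 8.6667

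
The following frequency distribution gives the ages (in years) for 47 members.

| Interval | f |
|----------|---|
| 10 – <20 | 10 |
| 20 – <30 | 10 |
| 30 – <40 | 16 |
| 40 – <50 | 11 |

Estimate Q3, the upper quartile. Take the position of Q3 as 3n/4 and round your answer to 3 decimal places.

Cumulative frequencies: 10, 20, 36, 47
n = 47; position = 3n/4 = 35.25.
This falls in the class 30 – <40: L = 30, F = 20, f = 16, h = 10.
Upper quartile ≈ 30 + ((35.25 − 20) / 16) × 10 = 39.5312

39.531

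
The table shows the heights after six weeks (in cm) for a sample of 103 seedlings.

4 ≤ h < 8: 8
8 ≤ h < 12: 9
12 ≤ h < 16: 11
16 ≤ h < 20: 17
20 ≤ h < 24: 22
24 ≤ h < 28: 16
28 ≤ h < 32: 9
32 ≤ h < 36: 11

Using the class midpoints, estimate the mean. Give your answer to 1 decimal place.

Midpoints: 6, 10, 14, 18, 22, 26, 30, 34
Σfm = 8×6 + 9×10 + 11×14 + 17×18 + 22×22 + 16×26 + 9×30 + 11×34 = 2142
n = Σf = 103
Mean = 2142 / 103 = 20.7961

20.8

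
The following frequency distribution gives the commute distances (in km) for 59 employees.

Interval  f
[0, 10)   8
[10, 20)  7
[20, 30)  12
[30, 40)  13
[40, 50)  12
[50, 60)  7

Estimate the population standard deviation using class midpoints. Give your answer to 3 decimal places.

15.527

Midpoints: 5, 15, 25, 35, 45, 55
n = 59, Σfm = 1825, mean = 30.9322
Σfm² = 70675
Σf(m − x̄)² = Σfm² − (Σfm)²/n = 70675 − 1825²/59 = 14223.7288
Population variance = 14223.7288 / 59 = 241.0801
Standard deviation = √241.0801 = 15.5268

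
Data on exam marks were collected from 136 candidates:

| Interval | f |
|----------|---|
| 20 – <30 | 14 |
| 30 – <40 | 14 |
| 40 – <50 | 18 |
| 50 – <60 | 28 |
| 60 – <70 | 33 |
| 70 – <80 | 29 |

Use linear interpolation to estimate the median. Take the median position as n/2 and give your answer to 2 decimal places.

Cumulative frequencies: 14, 28, 46, 74, 107, 136
n = 136; position = n/2 = 68.
This falls in the class 50 – <60: L = 50, F = 46, f = 28, h = 10.
Median ≈ 50 + ((68 − 46) / 28) × 10 = 57.8571

57.86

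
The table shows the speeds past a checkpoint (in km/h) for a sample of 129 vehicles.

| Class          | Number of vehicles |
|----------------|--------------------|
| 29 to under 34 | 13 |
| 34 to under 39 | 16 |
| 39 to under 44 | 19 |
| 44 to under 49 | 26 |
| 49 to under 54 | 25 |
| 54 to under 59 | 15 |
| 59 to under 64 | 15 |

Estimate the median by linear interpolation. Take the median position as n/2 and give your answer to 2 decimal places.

Cumulative frequencies: 13, 29, 48, 74, 99, 114, 129
n = 129; position = n/2 = 64.5.
This falls in the class 44 to under 49: L = 44, F = 48, f = 26, h = 5.
Median ≈ 44 + ((64.5 − 48) / 26) × 5 = 47.1731

47.17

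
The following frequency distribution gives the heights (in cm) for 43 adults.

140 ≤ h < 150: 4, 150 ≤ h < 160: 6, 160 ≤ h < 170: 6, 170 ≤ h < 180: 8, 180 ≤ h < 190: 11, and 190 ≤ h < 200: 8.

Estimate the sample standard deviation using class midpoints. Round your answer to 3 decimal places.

16.094

Midpoints: 145, 155, 165, 175, 185, 195
n = 43, Σfm = 7495, mean = 174.3023
Σfm² = 1317275
Σf(m − x̄)² = Σfm² − (Σfm)²/n = 1317275 − 7495²/43 = 10879.0698
Sample variance = 10879.0698 / 42 = 259.0255
Standard deviation = √259.0255 = 16.0943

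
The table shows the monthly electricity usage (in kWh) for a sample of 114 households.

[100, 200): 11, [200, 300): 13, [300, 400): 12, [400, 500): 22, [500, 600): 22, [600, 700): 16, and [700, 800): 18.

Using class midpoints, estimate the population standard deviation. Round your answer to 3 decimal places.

187.081

Midpoints: 150, 250, 350, 450, 550, 650, 750
n = 114, Σfm = 55000, mean = 482.4561
Σfm² = 30525000
Σf(m − x̄)² = Σfm² − (Σfm)²/n = 30525000 − 55000²/114 = 3989912.2807
Population variance = 3989912.2807 / 114 = 34999.2305
Standard deviation = √34999.2305 = 187.0808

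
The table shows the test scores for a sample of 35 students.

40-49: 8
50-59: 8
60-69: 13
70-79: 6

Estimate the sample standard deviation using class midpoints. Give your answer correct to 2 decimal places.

10.40

Midpoints: 44.5, 54.5, 64.5, 74.5
n = 35, Σfm = 2077.5, mean = 59.3571
Σfm² = 126988.75
Σf(m − x̄)² = Σfm² − (Σfm)²/n = 126988.75 − 2077.5²/35 = 3674.2857
Sample variance = 3674.2857 / 34 = 108.0672
Standard deviation = √108.0672 = 10.3955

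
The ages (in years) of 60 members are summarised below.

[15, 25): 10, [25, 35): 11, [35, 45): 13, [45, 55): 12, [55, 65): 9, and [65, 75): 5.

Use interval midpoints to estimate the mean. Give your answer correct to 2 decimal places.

Midpoints: 20, 30, 40, 50, 60, 70
Σfm = 10×20 + 11×30 + 13×40 + 12×50 + 9×60 + 5×70 = 2540
n = Σf = 60
Mean = 2540 / 60 = 42.3333

42.33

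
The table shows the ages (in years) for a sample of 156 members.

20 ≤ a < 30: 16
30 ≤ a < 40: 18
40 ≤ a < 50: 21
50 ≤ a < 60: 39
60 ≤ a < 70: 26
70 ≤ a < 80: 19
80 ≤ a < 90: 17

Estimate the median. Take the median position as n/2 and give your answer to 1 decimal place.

55.9

Cumulative frequencies: 16, 34, 55, 94, 120, 139, 156
n = 156; position = n/2 = 78.
This falls in the class 50 ≤ a < 60: L = 50, F = 55, f = 39, h = 10.
Median ≈ 50 + ((78 − 55) / 39) × 10 = 55.8974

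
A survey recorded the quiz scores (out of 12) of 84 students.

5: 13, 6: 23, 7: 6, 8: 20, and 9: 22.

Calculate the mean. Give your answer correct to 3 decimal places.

Values: 5, 6, 7, 8, 9
Σfx = 13×5 + 23×6 + 6×7 + 20×8 + 22×9 = 603
n = Σf = 84
Mean = 603 / 84 = 7.1786

7.179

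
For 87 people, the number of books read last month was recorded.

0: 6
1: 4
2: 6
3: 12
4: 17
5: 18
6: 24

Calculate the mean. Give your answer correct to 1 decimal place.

4.1

Values: 0, 1, 2, 3, 4, 5, 6
Σfx = 6×0 + 4×1 + 6×2 + 12×3 + 17×4 + 18×5 + 24×6 = 354
n = Σf = 87
Mean = 354 / 87 = 4.0690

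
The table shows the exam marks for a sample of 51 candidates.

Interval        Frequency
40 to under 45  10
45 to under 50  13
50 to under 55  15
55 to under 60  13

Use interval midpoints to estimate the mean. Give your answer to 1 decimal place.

Midpoints: 42.5, 47.5, 52.5, 57.5
Σfm = 10×42.5 + 13×47.5 + 15×52.5 + 13×57.5 = 2577.5
n = Σf = 51
Mean = 2577.5 / 51 = 50.5392

50.5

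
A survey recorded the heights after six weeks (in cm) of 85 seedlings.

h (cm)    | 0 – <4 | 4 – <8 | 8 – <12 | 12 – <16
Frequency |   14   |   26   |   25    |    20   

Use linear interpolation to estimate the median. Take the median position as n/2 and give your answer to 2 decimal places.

Cumulative frequencies: 14, 40, 65, 85
n = 85; position = n/2 = 42.5.
This falls in the class 8 – <12: L = 8, F = 40, f = 25, h = 4.
Median ≈ 8 + ((42.5 − 40) / 25) × 4 = 8.4000

8.40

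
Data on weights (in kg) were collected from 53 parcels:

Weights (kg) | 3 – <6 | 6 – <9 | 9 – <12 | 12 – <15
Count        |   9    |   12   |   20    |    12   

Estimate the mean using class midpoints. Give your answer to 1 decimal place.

Midpoints: 4.5, 7.5, 10.5, 13.5
Σfm = 9×4.5 + 12×7.5 + 20×10.5 + 12×13.5 = 502.5
n = Σf = 53
Mean = 502.5 / 53 = 9.4811

9.5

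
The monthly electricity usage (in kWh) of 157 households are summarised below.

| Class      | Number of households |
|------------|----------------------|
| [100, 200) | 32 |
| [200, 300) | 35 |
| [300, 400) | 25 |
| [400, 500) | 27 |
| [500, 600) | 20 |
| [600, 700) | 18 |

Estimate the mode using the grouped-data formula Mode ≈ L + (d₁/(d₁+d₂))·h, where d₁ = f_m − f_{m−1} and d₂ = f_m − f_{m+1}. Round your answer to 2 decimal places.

223.08

Modal class: [200, 300) (highest frequency 35).
d₁ = 35 − 32 = 3, d₂ = 35 − 25 = 10
Mode ≈ 200 + (3/(3+10)) × 100 = 200 + 23.0769 = 223.0769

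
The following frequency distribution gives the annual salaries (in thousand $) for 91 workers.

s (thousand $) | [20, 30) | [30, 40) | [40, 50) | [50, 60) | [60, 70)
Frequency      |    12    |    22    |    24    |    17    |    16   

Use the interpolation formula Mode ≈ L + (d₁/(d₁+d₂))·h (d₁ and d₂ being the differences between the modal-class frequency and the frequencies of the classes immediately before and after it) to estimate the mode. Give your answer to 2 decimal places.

Modal class: [40, 50) (highest frequency 24).
d₁ = 24 − 22 = 2, d₂ = 24 − 17 = 7
Mode ≈ 40 + (2/(2+7)) × 10 = 40 + 2.2222 = 42.2222

42.22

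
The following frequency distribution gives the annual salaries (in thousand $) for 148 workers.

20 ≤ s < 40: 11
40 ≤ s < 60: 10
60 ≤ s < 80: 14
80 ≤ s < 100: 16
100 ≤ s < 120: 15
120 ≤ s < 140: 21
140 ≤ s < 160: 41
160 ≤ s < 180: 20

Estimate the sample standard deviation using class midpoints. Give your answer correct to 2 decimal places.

Midpoints: 30, 50, 70, 90, 110, 130, 150, 170
n = 148, Σfm = 17180, mean = 116.0811
Σfm² = 2270000
Σf(m − x̄)² = Σfm² − (Σfm)²/n = 2270000 − 17180²/148 = 275727.0270
Sample variance = 275727.0270 / 147 = 1875.6941
Standard deviation = √1875.6941 = 43.3093

43.31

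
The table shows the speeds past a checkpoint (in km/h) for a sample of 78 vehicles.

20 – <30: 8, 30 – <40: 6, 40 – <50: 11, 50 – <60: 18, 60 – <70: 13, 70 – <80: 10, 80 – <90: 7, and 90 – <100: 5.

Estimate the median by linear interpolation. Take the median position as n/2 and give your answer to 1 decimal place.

57.8

Cumulative frequencies: 8, 14, 25, 43, 56, 66, 73, 78
n = 78; position = n/2 = 39.
This falls in the class 50 – <60: L = 50, F = 25, f = 18, h = 10.
Median ≈ 50 + ((39 − 25) / 18) × 10 = 57.7778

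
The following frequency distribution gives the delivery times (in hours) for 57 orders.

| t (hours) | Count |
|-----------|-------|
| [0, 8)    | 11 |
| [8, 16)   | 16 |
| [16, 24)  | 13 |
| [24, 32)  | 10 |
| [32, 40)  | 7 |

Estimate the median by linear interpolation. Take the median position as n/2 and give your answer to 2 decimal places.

Cumulative frequencies: 11, 27, 40, 50, 57
n = 57; position = n/2 = 28.5.
This falls in the class [16, 24): L = 16, F = 27, f = 13, h = 8.
Median ≈ 16 + ((28.5 − 27) / 13) × 8 = 16.9231

16.92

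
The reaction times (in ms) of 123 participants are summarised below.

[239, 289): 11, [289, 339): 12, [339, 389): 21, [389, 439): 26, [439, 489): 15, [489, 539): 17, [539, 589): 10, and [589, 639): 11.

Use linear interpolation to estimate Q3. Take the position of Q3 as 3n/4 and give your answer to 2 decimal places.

510.32

Cumulative frequencies: 11, 23, 44, 70, 85, 102, 112, 123
n = 123; position = 3n/4 = 92.25.
This falls in the class [489, 539): L = 489, F = 85, f = 17, h = 50.
Upper quartile ≈ 489 + ((92.25 − 85) / 17) × 50 = 510.3235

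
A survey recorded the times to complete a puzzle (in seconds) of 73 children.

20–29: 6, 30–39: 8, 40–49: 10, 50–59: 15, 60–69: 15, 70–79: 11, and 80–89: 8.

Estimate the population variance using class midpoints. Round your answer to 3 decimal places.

305.536

Midpoints: 24.5, 34.5, 44.5, 54.5, 64.5, 74.5, 84.5
n = 73, Σfm = 4148.5, mean = 56.8288
Σfm² = 258058.25
Σf(m − x̄)² = Σfm² − (Σfm)²/n = 258058.25 − 4148.5²/73 = 22304.1096
Population variance = 22304.1096 / 73 = 305.5357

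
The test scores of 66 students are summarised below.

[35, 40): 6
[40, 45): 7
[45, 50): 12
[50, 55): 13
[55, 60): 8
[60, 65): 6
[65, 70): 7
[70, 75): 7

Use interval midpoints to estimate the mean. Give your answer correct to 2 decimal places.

Midpoints: 37.5, 42.5, 47.5, 52.5, 57.5, 62.5, 67.5, 72.5
Σfm = 6×37.5 + 7×42.5 + 12×47.5 + 13×52.5 + 8×57.5 + 6×62.5 + 7×67.5 + 7×72.5 = 3590
n = Σf = 66
Mean = 3590 / 66 = 54.3939

54.39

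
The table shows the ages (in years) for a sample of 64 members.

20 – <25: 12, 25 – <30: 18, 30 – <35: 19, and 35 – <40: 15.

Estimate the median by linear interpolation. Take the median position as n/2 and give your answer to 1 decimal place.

30.5

Cumulative frequencies: 12, 30, 49, 64
n = 64; position = n/2 = 32.
This falls in the class 30 – <35: L = 30, F = 30, f = 19, h = 5.
Median ≈ 30 + ((32 − 30) / 19) × 5 = 30.5263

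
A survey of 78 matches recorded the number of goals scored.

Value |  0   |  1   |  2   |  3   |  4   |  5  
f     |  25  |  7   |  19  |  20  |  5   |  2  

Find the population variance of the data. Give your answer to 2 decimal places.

2.04

Values: 0, 1, 2, 3, 4, 5
n = 78, Σfx = 135, mean = 1.7308
Σfx² = 393
Σf(x − x̄)² = Σfx² − (Σfx)²/n = 393 − 135²/78 = 159.3462
Population variance = 159.3462 / 78 = 2.0429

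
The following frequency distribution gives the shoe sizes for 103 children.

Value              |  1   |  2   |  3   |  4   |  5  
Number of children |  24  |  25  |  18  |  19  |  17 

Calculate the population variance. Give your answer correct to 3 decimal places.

1.982

Values: 1, 2, 3, 4, 5
n = 103, Σfx = 289, mean = 2.8058
Σfx² = 1015
Σf(x − x̄)² = Σfx² − (Σfx)²/n = 1015 − 289²/103 = 204.1165
Population variance = 204.1165 / 103 = 1.9817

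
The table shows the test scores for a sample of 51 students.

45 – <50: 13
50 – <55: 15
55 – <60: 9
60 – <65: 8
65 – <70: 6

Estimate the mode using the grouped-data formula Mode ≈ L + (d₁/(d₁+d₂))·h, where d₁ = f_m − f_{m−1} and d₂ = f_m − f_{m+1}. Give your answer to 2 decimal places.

51.25

Modal class: 50 – <55 (highest frequency 15).
d₁ = 15 − 13 = 2, d₂ = 15 − 9 = 6
Mode ≈ 50 + (2/(2+6)) × 5 = 50 + 1.2500 = 51.2500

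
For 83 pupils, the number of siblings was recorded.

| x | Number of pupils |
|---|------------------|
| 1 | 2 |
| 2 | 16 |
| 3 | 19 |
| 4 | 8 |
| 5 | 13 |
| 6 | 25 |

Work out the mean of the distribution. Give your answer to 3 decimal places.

4.072

Values: 1, 2, 3, 4, 5, 6
Σfx = 2×1 + 16×2 + 19×3 + 8×4 + 13×5 + 25×6 = 338
n = Σf = 83
Mean = 338 / 83 = 4.0723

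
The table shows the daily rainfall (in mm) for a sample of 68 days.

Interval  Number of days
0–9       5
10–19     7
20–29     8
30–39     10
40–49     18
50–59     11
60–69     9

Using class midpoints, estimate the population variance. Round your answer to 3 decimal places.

309.948

Midpoints: 4.5, 14.5, 24.5, 34.5, 44.5, 54.5, 64.5
n = 68, Σfm = 2646, mean = 38.9118
Σfm² = 124037
Σf(m − x̄)² = Σfm² − (Σfm)²/n = 124037 − 2646²/68 = 21076.4706
Population variance = 21076.4706 / 68 = 309.9481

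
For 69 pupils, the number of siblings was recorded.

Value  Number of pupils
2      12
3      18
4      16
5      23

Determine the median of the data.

Cumulative frequencies: 12, 30, 46, 69
n = 69, so the median is the value in position (n+1)/2 = 35.
Position 35 falls at value 4.

4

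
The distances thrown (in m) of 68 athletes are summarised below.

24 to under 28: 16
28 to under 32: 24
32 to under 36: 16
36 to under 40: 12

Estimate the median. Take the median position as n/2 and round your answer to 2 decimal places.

31.00

Cumulative frequencies: 16, 40, 56, 68
n = 68; position = n/2 = 34.
This falls in the class 28 to under 32: L = 28, F = 16, f = 24, h = 4.
Median ≈ 28 + ((34 − 16) / 24) × 4 = 31.0000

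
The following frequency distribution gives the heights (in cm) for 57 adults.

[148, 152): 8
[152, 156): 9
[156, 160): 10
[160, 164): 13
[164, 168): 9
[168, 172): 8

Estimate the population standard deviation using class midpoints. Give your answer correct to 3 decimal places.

6.406

Midpoints: 150, 154, 158, 162, 166, 170
n = 57, Σfm = 9126, mean = 160.1053
Σfm² = 1463460
Σf(m − x̄)² = Σfm² − (Σfm)²/n = 1463460 − 9126²/57 = 2339.3684
Population variance = 2339.3684 / 57 = 41.0416
Standard deviation = √41.0416 = 6.4064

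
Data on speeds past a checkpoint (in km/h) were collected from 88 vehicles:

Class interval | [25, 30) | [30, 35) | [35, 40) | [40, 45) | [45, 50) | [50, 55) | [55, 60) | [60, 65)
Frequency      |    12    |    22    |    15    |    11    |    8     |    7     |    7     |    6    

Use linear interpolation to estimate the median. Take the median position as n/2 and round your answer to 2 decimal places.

38.33

Cumulative frequencies: 12, 34, 49, 60, 68, 75, 82, 88
n = 88; position = n/2 = 44.
This falls in the class [35, 40): L = 35, F = 34, f = 15, h = 5.
Median ≈ 35 + ((44 − 34) / 15) × 5 = 38.3333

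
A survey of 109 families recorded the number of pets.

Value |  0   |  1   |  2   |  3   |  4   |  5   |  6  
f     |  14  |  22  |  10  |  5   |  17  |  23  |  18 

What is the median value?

4

Cumulative frequencies: 14, 36, 46, 51, 68, 91, 109
n = 109, so the median is the value in position (n+1)/2 = 55.
Position 55 falls at value 4.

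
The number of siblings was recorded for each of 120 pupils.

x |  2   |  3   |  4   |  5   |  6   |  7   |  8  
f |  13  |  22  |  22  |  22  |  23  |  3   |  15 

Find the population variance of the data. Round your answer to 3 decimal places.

Values: 2, 3, 4, 5, 6, 7, 8
n = 120, Σfx = 569, mean = 4.7417
Σfx² = 3087
Σf(x − x̄)² = Σfx² − (Σfx)²/n = 3087 − 569²/120 = 388.9917
Population variance = 388.9917 / 120 = 3.2416

3.242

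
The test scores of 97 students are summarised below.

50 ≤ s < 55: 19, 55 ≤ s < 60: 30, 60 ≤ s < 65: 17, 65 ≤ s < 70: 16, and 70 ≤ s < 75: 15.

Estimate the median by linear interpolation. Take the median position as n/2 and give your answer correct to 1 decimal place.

Cumulative frequencies: 19, 49, 66, 82, 97
n = 97; position = n/2 = 48.5.
This falls in the class 55 ≤ s < 60: L = 55, F = 19, f = 30, h = 5.
Median ≈ 55 + ((48.5 − 19) / 30) × 5 = 59.9167

59.9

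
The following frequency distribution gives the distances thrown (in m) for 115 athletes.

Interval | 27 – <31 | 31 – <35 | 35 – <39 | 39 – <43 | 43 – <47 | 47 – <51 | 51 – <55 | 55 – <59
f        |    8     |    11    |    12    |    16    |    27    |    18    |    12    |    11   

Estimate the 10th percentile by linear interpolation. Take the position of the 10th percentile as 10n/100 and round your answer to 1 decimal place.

32.3

Cumulative frequencies: 8, 19, 31, 47, 74, 92, 104, 115
n = 115; position = 10n/100 = 11.5.
This falls in the class 31 – <35: L = 31, F = 8, f = 11, h = 4.
10th percentile ≈ 31 + ((11.5 − 8) / 11) × 4 = 32.2727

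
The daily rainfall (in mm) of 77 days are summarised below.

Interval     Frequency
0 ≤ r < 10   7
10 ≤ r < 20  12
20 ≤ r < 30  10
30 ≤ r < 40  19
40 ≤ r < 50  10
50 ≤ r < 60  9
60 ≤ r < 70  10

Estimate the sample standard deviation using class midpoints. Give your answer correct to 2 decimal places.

Midpoints: 5, 15, 25, 35, 45, 55, 65
n = 77, Σfm = 2725, mean = 35.3896
Σfm² = 122125
Σf(m − x̄)² = Σfm² − (Σfm)²/n = 122125 − 2725²/77 = 25688.3117
Sample variance = 25688.3117 / 76 = 338.0041
Standard deviation = √338.0041 = 18.3849

18.38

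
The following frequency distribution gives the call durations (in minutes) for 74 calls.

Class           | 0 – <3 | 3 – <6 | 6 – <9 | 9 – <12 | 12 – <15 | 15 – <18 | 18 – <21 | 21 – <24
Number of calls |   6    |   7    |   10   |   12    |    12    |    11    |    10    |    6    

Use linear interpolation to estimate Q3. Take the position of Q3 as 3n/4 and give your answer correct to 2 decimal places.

17.32

Cumulative frequencies: 6, 13, 23, 35, 47, 58, 68, 74
n = 74; position = 3n/4 = 55.5.
This falls in the class 15 – <18: L = 15, F = 47, f = 11, h = 3.
Upper quartile ≈ 15 + ((55.5 − 47) / 11) × 3 = 17.3182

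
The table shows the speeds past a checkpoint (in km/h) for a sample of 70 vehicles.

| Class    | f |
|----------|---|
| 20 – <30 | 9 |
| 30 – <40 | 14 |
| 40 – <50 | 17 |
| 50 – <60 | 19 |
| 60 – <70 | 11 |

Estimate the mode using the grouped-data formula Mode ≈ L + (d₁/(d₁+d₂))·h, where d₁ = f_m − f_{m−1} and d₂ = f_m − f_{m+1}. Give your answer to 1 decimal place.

52.0

Modal class: 50 – <60 (highest frequency 19).
d₁ = 19 − 17 = 2, d₂ = 19 − 11 = 8
Mode ≈ 50 + (2/(2+8)) × 10 = 50 + 2.0000 = 52.0000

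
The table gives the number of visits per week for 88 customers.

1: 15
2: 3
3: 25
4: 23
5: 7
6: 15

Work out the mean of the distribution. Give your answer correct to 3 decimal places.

Values: 1, 2, 3, 4, 5, 6
Σfx = 15×1 + 3×2 + 25×3 + 23×4 + 7×5 + 15×6 = 313
n = Σf = 88
Mean = 313 / 88 = 3.5568

3.557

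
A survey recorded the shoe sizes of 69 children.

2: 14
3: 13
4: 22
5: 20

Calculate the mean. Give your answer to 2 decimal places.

Values: 2, 3, 4, 5
Σfx = 14×2 + 13×3 + 22×4 + 20×5 = 255
n = Σf = 69
Mean = 255 / 69 = 3.6957

3.70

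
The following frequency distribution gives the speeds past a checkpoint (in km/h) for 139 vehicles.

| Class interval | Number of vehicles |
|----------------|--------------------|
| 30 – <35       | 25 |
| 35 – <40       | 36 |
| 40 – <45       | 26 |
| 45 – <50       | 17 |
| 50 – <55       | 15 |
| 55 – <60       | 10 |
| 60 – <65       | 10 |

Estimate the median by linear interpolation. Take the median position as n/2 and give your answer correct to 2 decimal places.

Cumulative frequencies: 25, 61, 87, 104, 119, 129, 139
n = 139; position = n/2 = 69.5.
This falls in the class 40 – <45: L = 40, F = 61, f = 26, h = 5.
Median ≈ 40 + ((69.5 − 61) / 26) × 5 = 41.6346

41.63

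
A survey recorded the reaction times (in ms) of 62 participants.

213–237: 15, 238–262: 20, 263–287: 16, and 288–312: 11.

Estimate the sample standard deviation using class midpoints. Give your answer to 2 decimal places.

26.10

Midpoints: 225, 250, 275, 300
n = 62, Σfm = 16075, mean = 259.2742
Σfm² = 4209375
Σf(m − x̄)² = Σfm² − (Σfm)²/n = 4209375 − 16075²/62 = 41542.3387
Sample variance = 41542.3387 / 61 = 681.0219
Standard deviation = √681.0219 = 26.0964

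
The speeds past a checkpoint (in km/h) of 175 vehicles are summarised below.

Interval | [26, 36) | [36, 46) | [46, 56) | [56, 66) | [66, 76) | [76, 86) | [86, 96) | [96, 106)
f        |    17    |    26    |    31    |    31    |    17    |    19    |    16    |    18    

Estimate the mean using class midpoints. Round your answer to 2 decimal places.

Midpoints: 31, 41, 51, 61, 71, 81, 91, 101
Σfm = 17×31 + 26×41 + 31×51 + 31×61 + 17×71 + 19×81 + 16×91 + 18×101 = 11085
n = Σf = 175
Mean = 11085 / 175 = 63.3429

63.34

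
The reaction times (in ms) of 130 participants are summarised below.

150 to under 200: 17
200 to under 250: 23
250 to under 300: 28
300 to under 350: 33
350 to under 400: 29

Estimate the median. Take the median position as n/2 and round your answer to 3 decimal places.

294.643

Cumulative frequencies: 17, 40, 68, 101, 130
n = 130; position = n/2 = 65.
This falls in the class 250 to under 300: L = 250, F = 40, f = 28, h = 50.
Median ≈ 250 + ((65 − 40) / 28) × 50 = 294.6429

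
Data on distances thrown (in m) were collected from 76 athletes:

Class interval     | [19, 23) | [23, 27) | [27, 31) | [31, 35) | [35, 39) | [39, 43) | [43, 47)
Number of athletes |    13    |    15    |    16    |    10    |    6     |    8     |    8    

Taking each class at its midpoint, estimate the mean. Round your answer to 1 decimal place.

Midpoints: 21, 25, 29, 33, 37, 41, 45
Σfm = 13×21 + 15×25 + 16×29 + 10×33 + 6×37 + 8×41 + 8×45 = 2352
n = Σf = 76
Mean = 2352 / 76 = 30.9474

30.9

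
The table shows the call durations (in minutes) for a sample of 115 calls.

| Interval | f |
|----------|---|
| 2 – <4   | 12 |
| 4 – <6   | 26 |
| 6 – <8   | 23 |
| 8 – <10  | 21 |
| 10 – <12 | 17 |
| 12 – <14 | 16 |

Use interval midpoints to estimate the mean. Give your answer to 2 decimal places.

Midpoints: 3, 5, 7, 9, 11, 13
Σfm = 12×3 + 26×5 + 23×7 + 21×9 + 17×11 + 16×13 = 911
n = Σf = 115
Mean = 911 / 115 = 7.9217

7.92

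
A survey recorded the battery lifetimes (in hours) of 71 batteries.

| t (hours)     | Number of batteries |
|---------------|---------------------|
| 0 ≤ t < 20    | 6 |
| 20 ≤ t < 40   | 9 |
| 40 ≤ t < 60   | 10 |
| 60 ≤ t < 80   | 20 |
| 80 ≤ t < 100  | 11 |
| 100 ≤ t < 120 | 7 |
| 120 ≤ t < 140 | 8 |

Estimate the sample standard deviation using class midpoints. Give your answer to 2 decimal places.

Midpoints: 10, 30, 50, 70, 90, 110, 130
n = 71, Σfm = 5030, mean = 70.8451
Σfm² = 440700
Σf(m − x̄)² = Σfm² − (Σfm)²/n = 440700 − 5030²/71 = 84349.2958
Sample variance = 84349.2958 / 70 = 1204.9899
Standard deviation = √1204.9899 = 34.7130

34.71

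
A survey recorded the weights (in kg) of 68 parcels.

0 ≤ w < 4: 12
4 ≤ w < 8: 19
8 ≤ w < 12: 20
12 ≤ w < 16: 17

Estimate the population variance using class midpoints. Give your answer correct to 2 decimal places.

17.43

Midpoints: 2, 6, 10, 14
n = 68, Σfm = 576, mean = 8.4706
Σfm² = 6064
Σf(m − x̄)² = Σfm² − (Σfm)²/n = 6064 − 576²/68 = 1184.9412
Population variance = 1184.9412 / 68 = 17.4256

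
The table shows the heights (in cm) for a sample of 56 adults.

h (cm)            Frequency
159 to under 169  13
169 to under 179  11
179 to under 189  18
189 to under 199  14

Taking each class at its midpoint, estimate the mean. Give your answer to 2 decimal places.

Midpoints: 164, 174, 184, 194
Σfm = 13×164 + 11×174 + 18×184 + 14×194 = 10074
n = Σf = 56
Mean = 10074 / 56 = 179.8929

179.89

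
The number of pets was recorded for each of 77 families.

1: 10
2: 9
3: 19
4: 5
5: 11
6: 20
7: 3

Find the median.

4

Cumulative frequencies: 10, 19, 38, 43, 54, 74, 77
n = 77, so the median is the value in position (n+1)/2 = 39.
Position 39 falls at value 4.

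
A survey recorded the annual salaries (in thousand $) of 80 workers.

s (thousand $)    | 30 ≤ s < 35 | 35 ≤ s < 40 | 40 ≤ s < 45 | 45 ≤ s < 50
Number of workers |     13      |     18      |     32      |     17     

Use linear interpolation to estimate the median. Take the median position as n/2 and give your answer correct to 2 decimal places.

Cumulative frequencies: 13, 31, 63, 80
n = 80; position = n/2 = 40.
This falls in the class 40 ≤ s < 45: L = 40, F = 31, f = 32, h = 5.
Median ≈ 40 + ((40 − 31) / 32) × 5 = 41.4062

41.41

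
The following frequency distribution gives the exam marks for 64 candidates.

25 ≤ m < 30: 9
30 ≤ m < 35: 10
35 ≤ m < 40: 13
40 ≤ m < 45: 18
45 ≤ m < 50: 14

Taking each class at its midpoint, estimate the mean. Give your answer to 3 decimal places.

38.906

Midpoints: 27.5, 32.5, 37.5, 42.5, 47.5
Σfm = 9×27.5 + 10×32.5 + 13×37.5 + 18×42.5 + 14×47.5 = 2490
n = Σf = 64
Mean = 2490 / 64 = 38.9062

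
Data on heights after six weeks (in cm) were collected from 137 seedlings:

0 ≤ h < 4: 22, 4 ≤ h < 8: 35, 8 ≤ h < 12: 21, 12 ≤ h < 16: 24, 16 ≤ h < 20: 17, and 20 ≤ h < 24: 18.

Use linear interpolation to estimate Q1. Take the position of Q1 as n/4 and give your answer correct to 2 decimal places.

5.40

Cumulative frequencies: 22, 57, 78, 102, 119, 137
n = 137; position = n/4 = 34.25.
This falls in the class 4 ≤ h < 8: L = 4, F = 22, f = 35, h = 4.
Lower quartile ≈ 4 + ((34.25 − 22) / 35) × 4 = 5.4000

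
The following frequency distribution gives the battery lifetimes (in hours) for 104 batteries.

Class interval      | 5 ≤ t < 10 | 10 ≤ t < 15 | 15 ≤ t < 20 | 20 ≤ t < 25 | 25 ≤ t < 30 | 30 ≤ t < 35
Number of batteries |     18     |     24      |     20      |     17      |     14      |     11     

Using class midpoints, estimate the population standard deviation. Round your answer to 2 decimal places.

7.98

Midpoints: 7.5, 12.5, 17.5, 22.5, 27.5, 32.5
n = 104, Σfm = 1910, mean = 18.3654
Σfm² = 41700
Σf(m − x̄)² = Σfm² − (Σfm)²/n = 41700 − 1910²/104 = 6622.1154
Population variance = 6622.1154 / 104 = 63.6742
Standard deviation = √63.6742 = 7.9796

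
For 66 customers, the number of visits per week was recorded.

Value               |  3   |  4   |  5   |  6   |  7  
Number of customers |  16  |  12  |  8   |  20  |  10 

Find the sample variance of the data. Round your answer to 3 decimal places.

2.089

Values: 3, 4, 5, 6, 7
n = 66, Σfx = 326, mean = 4.9394
Σfx² = 1746
Σf(x − x̄)² = Σfx² − (Σfx)²/n = 1746 − 326²/66 = 135.7576
Sample variance = 135.7576 / 65 = 2.0886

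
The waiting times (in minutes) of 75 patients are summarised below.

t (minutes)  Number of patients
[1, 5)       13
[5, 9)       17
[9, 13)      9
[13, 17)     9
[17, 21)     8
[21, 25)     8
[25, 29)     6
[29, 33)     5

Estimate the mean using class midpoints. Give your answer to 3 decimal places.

13.933

Midpoints: 3, 7, 11, 15, 19, 23, 27, 31
Σfm = 13×3 + 17×7 + 9×11 + 9×15 + 8×19 + 8×23 + 6×27 + 5×31 = 1045
n = Σf = 75
Mean = 1045 / 75 = 13.9333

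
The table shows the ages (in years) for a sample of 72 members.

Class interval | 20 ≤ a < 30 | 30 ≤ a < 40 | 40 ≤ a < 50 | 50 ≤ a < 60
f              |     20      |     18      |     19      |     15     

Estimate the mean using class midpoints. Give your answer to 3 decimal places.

39.028

Midpoints: 25, 35, 45, 55
Σfm = 20×25 + 18×35 + 19×45 + 15×55 = 2810
n = Σf = 72
Mean = 2810 / 72 = 39.0278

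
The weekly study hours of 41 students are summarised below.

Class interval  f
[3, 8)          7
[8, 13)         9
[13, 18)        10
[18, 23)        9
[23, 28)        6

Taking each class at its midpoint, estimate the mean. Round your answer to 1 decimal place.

Midpoints: 5.5, 10.5, 15.5, 20.5, 25.5
Σfm = 7×5.5 + 9×10.5 + 10×15.5 + 9×20.5 + 6×25.5 = 625.5
n = Σf = 41
Mean = 625.5 / 41 = 15.2561

15.3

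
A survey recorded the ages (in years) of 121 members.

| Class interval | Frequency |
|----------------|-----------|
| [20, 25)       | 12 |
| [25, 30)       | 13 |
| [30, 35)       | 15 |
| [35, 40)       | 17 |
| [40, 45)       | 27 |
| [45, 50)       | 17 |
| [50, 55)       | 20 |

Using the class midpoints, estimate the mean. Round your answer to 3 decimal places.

Midpoints: 22.5, 27.5, 32.5, 37.5, 42.5, 47.5, 52.5
Σfm = 12×22.5 + 13×27.5 + 15×32.5 + 17×37.5 + 27×42.5 + 17×47.5 + 20×52.5 = 4757.5
n = Σf = 121
Mean = 4757.5 / 121 = 39.3182

39.318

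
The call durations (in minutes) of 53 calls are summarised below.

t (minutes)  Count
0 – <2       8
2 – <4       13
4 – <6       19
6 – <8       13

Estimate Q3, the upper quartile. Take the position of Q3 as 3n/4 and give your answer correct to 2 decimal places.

5.97

Cumulative frequencies: 8, 21, 40, 53
n = 53; position = 3n/4 = 39.75.
This falls in the class 4 – <6: L = 4, F = 21, f = 19, h = 2.
Upper quartile ≈ 4 + ((39.75 − 21) / 19) × 2 = 5.9737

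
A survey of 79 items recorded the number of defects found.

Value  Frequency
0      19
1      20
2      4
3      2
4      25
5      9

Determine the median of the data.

Cumulative frequencies: 19, 39, 43, 45, 70, 79
n = 79, so the median is the value in position (n+1)/2 = 40.
Position 40 falls at value 2.

2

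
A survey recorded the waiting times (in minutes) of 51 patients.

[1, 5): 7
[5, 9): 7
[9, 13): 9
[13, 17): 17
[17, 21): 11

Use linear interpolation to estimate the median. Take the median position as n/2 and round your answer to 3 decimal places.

Cumulative frequencies: 7, 14, 23, 40, 51
n = 51; position = n/2 = 25.5.
This falls in the class [13, 17): L = 13, F = 23, f = 17, h = 4.
Median ≈ 13 + ((25.5 − 23) / 17) × 4 = 13.5882

13.588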